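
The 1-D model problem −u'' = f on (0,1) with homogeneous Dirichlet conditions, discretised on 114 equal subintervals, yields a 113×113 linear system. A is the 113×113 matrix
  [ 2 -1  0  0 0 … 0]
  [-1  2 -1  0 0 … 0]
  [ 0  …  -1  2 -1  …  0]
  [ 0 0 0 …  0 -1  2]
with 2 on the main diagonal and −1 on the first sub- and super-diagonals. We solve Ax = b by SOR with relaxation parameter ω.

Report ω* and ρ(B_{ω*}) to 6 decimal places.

ω* = 1.946369, ρ_SOR = 0.946369

n=113: λ(B_J) = 1 − λ(A)/2 = cos(kπ/114); k=1 gives ρ_J = 0.999620.
√(1−ρ_J²) = |sin(π/114)| = 0.0275543
ω* = 2/(1+0.0275543) = 1.946369
Hence ρ(B_{ω*}) = 1.946369 − 1 = 0.946369.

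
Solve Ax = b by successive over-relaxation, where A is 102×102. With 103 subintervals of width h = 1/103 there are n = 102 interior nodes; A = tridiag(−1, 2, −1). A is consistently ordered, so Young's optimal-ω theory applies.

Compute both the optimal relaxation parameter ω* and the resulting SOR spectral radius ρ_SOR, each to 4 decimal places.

ω* = 1.9408, ρ_SOR = 0.9408

½·tridiag(1,0,1) at n=102: λ_k = cos(kπ/103); max |λ| at k=1 ⇒ ρ_J = cos(π/103) ≈ 0.9995.
√(1 − cos²(π/103)) = sin(π/103) ≈ 0.03050.
So ω* = 2/1.03050 = 1.9408 (Young).
ρ(B_{ω*}) = ω*−1 = 0.9408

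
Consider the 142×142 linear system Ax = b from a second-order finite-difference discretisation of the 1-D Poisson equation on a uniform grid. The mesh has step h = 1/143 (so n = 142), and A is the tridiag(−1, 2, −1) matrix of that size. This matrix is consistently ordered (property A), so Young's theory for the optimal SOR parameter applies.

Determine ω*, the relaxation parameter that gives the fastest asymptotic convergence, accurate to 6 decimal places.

ω* = 1.957010

[ρ_J] n=142: ρ(B_J) = cos(π/(n+1)) = cos(π/143) = 0.999759.
√(1 − cos²(π/143)) = sin(π/143) ≈ 0.0219674.
ω* = 2/(1+0.0219674) = 1.957010
and ρ(B_{ω*}) = 1.957010 − 1 = 0.957010.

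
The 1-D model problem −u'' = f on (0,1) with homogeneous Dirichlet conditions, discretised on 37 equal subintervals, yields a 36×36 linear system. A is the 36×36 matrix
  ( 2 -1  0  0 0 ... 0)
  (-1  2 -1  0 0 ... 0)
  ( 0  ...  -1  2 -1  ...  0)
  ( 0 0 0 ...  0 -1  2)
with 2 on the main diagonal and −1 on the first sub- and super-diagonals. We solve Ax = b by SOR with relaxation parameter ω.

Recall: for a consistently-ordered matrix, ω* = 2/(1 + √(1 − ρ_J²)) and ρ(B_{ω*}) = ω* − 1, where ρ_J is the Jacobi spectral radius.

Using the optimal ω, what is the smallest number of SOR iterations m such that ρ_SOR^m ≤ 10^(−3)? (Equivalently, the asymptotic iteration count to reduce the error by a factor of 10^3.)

m = 41

n=36: λ(B_J) = 1 − λ(A)/2 = cos(kπ/37); k=1 gives ρ_J = 0.9963975.
√(1−ρ_J²) = |sin(π/37)| = 0.0848059
ω* = 2/(1+0.0848059) = 1.8436478
ρ_SOR = ω* − 1 = 1.8436478 − 1 = 0.8436478.
ρ_SOR^m ≤ 10^(−3) ⇔ m ≥ 3·ln10/(−ln 0.8436478) = 6.90776/0.17002 = 40.629; m = ⌈40.629⌉ = 41.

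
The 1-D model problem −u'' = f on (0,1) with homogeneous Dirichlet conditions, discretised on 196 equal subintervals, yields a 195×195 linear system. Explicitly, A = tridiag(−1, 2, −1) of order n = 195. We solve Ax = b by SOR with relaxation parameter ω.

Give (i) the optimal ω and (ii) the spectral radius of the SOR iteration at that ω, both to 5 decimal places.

ω* = 1.96845, ρ_SOR = 0.96845

½·tridiag(1,0,1) at n=195: λ_k = cos(kπ/196); max |λ| at k=1 ⇒ ρ_J = cos(π/196) ≈ 0.99987.
√(1−ρ_J²) = |sin(π/196)| = 0.016028
Young: ω* = 2/(1+√(1−ρ_J²)) = 2/(1+0.016028) = 2/1.016028 = 1.96845.
At ω = 1.96845 every |λ(B_ω)| = ω−1, so ρ_SOR = 0.96845.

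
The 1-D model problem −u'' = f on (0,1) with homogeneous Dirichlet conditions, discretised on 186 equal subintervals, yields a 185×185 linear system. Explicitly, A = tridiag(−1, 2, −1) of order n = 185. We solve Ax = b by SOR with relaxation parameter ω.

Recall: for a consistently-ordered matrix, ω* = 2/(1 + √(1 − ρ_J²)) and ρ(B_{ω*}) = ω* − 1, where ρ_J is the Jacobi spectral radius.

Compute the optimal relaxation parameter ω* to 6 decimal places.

With n=185, ρ(Jacobi) = cos(π/186) = 0.999857.
1 − cos²(π/186) = sin²(π/186) ⇒ √(1−ρ_J²) = sin(π/186) = 0.0168895.
So ω* = 2/1.0168895 = 1.966782 (Young).
and ρ(B_{ω*}) = 1.966782 − 1 = 0.966782.

ω* = 1.966782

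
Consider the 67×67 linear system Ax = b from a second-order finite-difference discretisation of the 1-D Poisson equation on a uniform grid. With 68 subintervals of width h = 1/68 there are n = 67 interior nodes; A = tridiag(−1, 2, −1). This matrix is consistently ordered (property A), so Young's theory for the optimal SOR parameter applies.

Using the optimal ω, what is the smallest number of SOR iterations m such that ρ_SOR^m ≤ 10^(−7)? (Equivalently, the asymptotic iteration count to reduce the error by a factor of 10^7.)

m = 175

½·tridiag(1,0,1) at n=67: λ_k = cos(kπ/68); max |λ| at k=1 ⇒ ρ_J = cos(π/68) ≈ 0.9989330.
1 − cos²(π/68) = sin²(π/68) ⇒ √(1−ρ_J²) = sin(π/68) = 0.0461835.
Young: ω* = 2/(1+√(1−ρ_J²)) = 2/(1+0.0461835) = 2/1.0461835 = 1.9117105.
ρ_SOR = ω* − 1 ≈ 0.9117105.
ρ_SOR^m ≤ 10^(−7) ⇔ m ≥ 7·ln10/(−ln 0.9117105) = 16.1181/0.0924328 = 174.376; m = ⌈174.376⌉ = 175.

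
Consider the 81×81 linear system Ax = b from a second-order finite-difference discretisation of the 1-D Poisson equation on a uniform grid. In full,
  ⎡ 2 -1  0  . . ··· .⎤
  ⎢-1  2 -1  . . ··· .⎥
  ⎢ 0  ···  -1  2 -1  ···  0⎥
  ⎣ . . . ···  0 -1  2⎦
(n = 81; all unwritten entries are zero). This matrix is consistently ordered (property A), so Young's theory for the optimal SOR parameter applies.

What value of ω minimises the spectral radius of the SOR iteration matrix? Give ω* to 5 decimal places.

ω* = 1.92622

B_J for the 81×81 system has eigenvalues cos(kπ/82); ρ_J = cos(π/82) = 0.99927.
√(1 − cos²(π/82)) = sin(π/82) ≈ 0.038303.
Then 2/(1+√(1−ρ_J²)) = 2/(1+0.038303); ω* = 2/1.038303 = 1.92622.
ρ(B_{ω*}) = ω*−1 = 0.92622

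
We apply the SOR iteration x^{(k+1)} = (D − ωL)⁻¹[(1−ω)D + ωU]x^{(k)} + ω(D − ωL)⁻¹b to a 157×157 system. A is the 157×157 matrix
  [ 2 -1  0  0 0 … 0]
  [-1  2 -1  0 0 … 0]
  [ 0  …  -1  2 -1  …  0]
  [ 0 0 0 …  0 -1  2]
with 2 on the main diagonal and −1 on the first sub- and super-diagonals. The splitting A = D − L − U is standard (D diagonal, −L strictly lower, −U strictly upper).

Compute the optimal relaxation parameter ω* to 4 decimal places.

spectrum of D⁻¹(L+U) = {cos(kπ/158) : 1≤k≤157}; ρ_J = cos(π/158) = 0.9998.
√(1−ρ_J²) simplifies to sin(π/158) = 0.01988.
[ω*] 2 ÷ (1 + 0.01988) = 2 ÷ 1.01988 = 1.9610.
[ρ_SOR] ω* − 1 = 0.9610.

ω* = 1.9610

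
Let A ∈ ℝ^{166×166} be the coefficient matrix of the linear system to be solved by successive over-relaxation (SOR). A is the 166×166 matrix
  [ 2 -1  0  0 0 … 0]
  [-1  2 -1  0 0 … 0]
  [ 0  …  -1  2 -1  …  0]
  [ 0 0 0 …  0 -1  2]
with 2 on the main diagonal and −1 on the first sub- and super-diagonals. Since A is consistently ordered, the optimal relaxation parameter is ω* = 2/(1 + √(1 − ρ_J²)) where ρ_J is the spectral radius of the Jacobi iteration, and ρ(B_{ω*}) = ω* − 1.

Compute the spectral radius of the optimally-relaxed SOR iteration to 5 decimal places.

[ρ_J] n=166: ρ(B_J) = cos(π/(n+1)) = cos(π/167) = 0.99982.
1 − cos²(π/167) = sin²(π/167) ⇒ √(1−ρ_J²) = sin(π/167) = 0.018811.
ω* = 2/(1+0.018811) = 1.96307
[ρ_SOR] ω* − 1 = 0.96307.

ρ_SOR = 0.96307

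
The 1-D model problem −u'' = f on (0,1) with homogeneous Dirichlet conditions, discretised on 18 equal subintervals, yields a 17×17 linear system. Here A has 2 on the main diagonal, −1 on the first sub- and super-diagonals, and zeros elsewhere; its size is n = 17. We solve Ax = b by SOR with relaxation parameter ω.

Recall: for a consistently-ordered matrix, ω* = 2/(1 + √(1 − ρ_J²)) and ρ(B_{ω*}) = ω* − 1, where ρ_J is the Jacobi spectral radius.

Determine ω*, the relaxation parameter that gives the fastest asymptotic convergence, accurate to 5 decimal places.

[ρ_J] n=17: ρ(B_J) = cos(π/(n+1)) = cos(π/18) = 0.98481.
√(1−ρ_J²) = |sin(π/18)| = 0.173648
Young: ω* = 2/(1+√(1−ρ_J²)) = 2/(1+0.173648) = 2/1.173648 = 1.70409.
ρ(B_{ω*}) = ω*−1 = 0.70409

ω* = 1.70409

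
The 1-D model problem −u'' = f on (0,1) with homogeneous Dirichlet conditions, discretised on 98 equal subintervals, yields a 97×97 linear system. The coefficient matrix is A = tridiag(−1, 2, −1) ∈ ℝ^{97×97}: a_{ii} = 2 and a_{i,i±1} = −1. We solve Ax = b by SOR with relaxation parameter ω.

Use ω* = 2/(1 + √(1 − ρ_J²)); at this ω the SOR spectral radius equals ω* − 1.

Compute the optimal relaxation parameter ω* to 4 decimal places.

[ρ_J] n=97: ρ(B_J) = cos(π/(n+1)) = cos(π/98) = 0.9995.
√(1−ρ_J²) = |sin(π/98)| = 0.03205
ω* = 2/(1+0.03205) = 1.9379
ρ_SOR = ω* − 1 = 1.9379 − 1 = 0.9379.

ω* = 1.9379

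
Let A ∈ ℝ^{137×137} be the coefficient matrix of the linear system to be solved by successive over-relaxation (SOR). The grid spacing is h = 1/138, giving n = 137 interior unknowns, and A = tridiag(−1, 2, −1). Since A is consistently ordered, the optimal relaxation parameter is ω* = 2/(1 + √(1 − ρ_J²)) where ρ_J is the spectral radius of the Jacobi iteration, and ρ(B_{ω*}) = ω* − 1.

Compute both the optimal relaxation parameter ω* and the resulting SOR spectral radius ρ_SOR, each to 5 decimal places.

n=137: λ(B_J) = 1 − λ(A)/2 = cos(kπ/138); k=1 gives ρ_J = 0.99974.
root = sin(π/138) = 0.022763  (since 1−cos² = sin²).
Young: ω* = 2/(1+√(1−ρ_J²)) = 2/(1+0.022763) = 2/1.022763 = 1.95549.
Hence ρ(B_{ω*}) = 1.95549 − 1 = 0.95549.

ω* = 1.95549, ρ_SOR = 0.95549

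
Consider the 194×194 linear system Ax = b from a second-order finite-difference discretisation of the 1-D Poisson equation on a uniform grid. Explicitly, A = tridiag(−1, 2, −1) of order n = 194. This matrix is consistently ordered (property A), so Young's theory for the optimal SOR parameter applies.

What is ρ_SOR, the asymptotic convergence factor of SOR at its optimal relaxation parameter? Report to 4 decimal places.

ρ_SOR = 0.9683

n=194: λ(B_J) = 1 − λ(A)/2 = cos(kπ/195); k=1 gives ρ_J = 0.9999.
1 − cos²(π/195) = sin²(π/195) ⇒ √(1−ρ_J²) = sin(π/195) = 0.01611.
Young: ω* = 2/(1+√(1−ρ_J²)) = 2/(1+0.01611) = 2/1.01611 = 1.9683.
Hence ρ(B_{ω*}) = 1.9683 − 1 = 0.9683.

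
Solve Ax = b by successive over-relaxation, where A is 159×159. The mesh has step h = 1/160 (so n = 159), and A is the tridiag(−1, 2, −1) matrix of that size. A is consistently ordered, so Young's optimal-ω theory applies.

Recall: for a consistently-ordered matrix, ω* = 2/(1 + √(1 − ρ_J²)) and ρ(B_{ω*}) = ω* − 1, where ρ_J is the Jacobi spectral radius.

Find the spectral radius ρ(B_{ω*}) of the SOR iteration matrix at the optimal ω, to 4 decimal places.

spectrum of D⁻¹(L+U) = {cos(kπ/160) : 1≤k≤159}; ρ_J = cos(π/160) = 0.9998.
√(1 − cos²(π/160)) = sin(π/160) ≈ 0.01963.
ω* = 2/(1 + 0.01963) = 2/1.01963 = 1.9615.
At ω = 1.9615 every |λ(B_ω)| = ω−1, so ρ_SOR = 0.9615.

ρ_SOR = 0.9615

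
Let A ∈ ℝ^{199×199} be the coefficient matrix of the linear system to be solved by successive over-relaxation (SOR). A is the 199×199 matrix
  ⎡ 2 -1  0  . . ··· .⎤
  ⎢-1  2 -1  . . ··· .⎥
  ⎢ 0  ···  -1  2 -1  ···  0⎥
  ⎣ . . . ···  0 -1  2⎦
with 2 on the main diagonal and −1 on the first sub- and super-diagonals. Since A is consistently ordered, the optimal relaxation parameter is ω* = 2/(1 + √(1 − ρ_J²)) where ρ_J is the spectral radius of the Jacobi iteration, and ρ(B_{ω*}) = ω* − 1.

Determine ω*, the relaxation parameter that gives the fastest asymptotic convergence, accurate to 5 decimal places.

B_J for the 199×199 system has eigenvalues cos(kπ/200); ρ_J = cos(π/200) = 0.99988.
√(1−ρ_J²) simplifies to sin(π/200) = 0.015707.
Young: ω* = 2/(1+√(1−ρ_J²)) = 2/(1+0.015707) = 2/1.015707 = 1.96907.
and ρ(B_{ω*}) = 1.96907 − 1 = 0.96907.

ω* = 1.96907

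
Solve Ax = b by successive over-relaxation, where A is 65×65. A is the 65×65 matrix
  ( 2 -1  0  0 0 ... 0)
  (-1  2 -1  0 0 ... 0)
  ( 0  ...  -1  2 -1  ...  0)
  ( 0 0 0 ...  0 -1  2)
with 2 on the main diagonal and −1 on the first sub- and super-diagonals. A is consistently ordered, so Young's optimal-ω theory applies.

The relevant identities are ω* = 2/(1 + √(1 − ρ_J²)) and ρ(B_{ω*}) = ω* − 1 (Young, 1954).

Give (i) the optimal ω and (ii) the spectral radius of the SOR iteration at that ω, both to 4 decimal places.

ρ_J = max_k |cos(kπ/66)| = cos(π/66) = 0.9989
√(1−ρ_J²) = |sin(π/66)| = 0.04758
So ω* = 2/1.04758 = 1.9092 (Young).
Hence ρ(B_{ω*}) = 1.9092 − 1 = 0.9092.

ω* = 1.9092, ρ_SOR = 0.9092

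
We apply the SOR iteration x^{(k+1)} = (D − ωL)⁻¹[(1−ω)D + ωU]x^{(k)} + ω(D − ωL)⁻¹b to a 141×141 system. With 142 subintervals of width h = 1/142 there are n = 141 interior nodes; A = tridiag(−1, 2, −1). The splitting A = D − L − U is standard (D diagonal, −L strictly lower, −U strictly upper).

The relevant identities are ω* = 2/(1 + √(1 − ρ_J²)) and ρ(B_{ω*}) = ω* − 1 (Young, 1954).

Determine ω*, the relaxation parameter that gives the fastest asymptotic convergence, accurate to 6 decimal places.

ω* = 1.956713

spectrum of D⁻¹(L+U) = {cos(kπ/142) : 1≤k≤141}; ρ_J = cos(π/142) = 0.999755.
√(1−ρ_J²) simplifies to sin(π/142) = 0.0221221.
Young: ω* = 2/(1+√(1−ρ_J²)) = 2/(1+0.0221221) = 2/1.0221221 = 1.956713.
At ω = 1.956713 every |λ(B_ω)| = ω−1, so ρ_SOR = 0.956713.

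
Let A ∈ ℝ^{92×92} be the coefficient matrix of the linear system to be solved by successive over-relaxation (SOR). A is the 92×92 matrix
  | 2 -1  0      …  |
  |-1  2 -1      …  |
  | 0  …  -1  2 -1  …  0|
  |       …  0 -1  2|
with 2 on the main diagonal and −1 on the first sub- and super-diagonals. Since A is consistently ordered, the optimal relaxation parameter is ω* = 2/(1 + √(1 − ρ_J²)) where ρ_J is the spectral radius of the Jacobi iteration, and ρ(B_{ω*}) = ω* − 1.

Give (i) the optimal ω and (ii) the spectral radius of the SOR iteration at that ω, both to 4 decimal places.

[ρ_J] n=92: ρ(B_J) = cos(π/(n+1)) = cos(π/93) = 0.9994.
√(1−ρ_J²) = |sin(π/93)| = 0.03377
ω* = 2/(1 + 0.03377) = 2/1.03377 = 1.9347.
ρ_SOR = ω* − 1 ≈ 0.9347.

ω* = 1.9347, ρ_SOR = 0.9347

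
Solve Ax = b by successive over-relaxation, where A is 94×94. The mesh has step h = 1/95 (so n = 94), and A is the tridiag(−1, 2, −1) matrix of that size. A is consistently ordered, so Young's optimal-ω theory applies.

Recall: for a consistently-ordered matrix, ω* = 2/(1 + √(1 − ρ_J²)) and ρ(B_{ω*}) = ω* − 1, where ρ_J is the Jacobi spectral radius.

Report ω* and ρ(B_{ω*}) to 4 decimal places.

[ρ_J] n=94: ρ(B_J) = cos(π/(n+1)) = cos(π/95) = 0.9995.
√(1 − cos²(π/95)) = sin(π/95) ≈ 0.03306.
ω* = 2/(1+0.03306) = 1.9360
At ω = 1.9360 every |λ(B_ω)| = ω−1, so ρ_SOR = 0.9360.

ω* = 1.9360, ρ_SOR = 0.9360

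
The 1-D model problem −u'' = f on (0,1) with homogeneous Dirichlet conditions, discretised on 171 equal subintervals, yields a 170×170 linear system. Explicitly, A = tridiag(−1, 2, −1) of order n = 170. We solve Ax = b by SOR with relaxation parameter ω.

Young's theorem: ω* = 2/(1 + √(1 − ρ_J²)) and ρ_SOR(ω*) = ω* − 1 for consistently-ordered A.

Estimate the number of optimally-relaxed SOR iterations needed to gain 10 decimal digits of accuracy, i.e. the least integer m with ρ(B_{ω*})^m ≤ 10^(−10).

m = 627

n=170: λ(B_J) = 1 − λ(A)/2 = cos(kπ/171); k=1 gives ρ_J = 0.9998312.
√(1−ρ_J²) = |sin(π/171)| = 0.0183709
ω* = 2/(1+0.0183709) = 1.9639210
ρ_SOR = ω* − 1 ≈ 0.9639210.
Need (0.9639210)^m ≤ 10^(−10): m ≥ 10·ln10/|ln 0.9639210| = 23.0259/0.0367459 = 626.625 ⇒ m = 627.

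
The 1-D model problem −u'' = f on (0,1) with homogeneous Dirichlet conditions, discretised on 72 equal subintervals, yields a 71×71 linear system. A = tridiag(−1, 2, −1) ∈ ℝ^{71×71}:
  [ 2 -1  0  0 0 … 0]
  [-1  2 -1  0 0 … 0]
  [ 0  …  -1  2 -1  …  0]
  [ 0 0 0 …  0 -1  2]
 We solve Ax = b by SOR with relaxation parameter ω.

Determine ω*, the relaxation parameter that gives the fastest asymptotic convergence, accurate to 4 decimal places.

spectrum of D⁻¹(L+U) = {cos(kπ/72) : 1≤k≤71}; ρ_J = cos(π/72) = 0.9990.
root = sin(π/72) = 0.04362  (since 1−cos² = sin²).
Young: ω* = 2/(1+√(1−ρ_J²)) = 2/(1+0.04362) = 2/1.04362 = 1.9164.
At ω = 1.9164 every |λ(B_ω)| = ω−1, so ρ_SOR = 0.9164.

ω* = 1.9164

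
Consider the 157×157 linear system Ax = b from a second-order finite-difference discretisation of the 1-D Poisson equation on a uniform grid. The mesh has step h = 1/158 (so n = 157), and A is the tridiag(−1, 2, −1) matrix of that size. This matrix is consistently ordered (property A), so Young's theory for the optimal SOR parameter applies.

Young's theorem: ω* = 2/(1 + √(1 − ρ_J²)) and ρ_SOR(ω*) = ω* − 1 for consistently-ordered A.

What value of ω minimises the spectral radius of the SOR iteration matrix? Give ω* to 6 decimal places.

spectrum of D⁻¹(L+U) = {cos(kπ/158) : 1≤k≤157}; ρ_J = cos(π/158) = 0.999802.
√(1−ρ_J²) = |sin(π/158)| = 0.0198822
ω* = 2/(1 + 0.0198822) = 2/1.0198822 = 1.961011.
ρ_SOR = ω* − 1 = 1.961011 − 1 = 0.961011.

ω* = 1.961011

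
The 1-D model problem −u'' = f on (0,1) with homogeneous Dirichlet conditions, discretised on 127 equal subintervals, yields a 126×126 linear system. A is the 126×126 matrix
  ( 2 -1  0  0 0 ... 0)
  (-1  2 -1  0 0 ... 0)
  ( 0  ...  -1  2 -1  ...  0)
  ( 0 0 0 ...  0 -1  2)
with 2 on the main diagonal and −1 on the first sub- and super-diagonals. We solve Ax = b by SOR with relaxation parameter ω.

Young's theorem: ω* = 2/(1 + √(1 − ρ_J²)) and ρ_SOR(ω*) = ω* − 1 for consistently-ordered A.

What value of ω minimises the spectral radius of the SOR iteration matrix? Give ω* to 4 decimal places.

ρ_J = max_k |cos(kπ/127)| = cos(π/127) = 0.9997
√(1 − cos²(π/127)) = sin(π/127) ≈ 0.02473.
So ω* = 2/1.02473 = 1.9517 (Young).
[ρ_SOR] ω* − 1 = 0.9517.

ω* = 1.9517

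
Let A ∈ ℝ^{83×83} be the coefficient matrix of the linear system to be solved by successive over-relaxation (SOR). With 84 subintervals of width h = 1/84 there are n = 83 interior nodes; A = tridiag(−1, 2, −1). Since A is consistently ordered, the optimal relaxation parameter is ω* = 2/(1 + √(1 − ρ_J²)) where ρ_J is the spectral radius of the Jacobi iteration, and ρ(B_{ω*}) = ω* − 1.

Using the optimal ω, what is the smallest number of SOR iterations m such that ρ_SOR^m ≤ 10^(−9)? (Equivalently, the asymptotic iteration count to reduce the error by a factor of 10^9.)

m = 277

B_J for the 83×83 system has eigenvalues cos(kπ/84); ρ_J = cos(π/84) = 0.9993007.
root = sin(π/84) = 0.0373912  (since 1−cos² = sin²).
ω* = 2/(1 + 0.0373912) = 2/1.0373912 = 1.9279130.
and ρ(B_{ω*}) = 1.9279130 − 1 = 0.9279130.
m ≥ 9·ln10 / (−ln 0.9279130) = 276.985; smallest integer m = 277.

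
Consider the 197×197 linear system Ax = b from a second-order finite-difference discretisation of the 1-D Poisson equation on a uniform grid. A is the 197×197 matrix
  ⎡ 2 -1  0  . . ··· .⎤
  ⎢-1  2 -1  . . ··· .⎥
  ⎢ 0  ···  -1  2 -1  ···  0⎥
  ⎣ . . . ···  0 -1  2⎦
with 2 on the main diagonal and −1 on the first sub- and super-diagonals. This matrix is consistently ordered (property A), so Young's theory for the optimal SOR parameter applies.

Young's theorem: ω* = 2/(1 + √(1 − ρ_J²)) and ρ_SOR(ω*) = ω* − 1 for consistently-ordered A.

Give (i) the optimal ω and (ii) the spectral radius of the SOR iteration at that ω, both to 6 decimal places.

ρ_J = max_k |cos(kπ/198)| = cos(π/198) = 0.999874
√(1 − cos²(π/198)) = sin(π/198) ≈ 0.0158660.
ω* = 2/(1+0.0158660) = 1.968764
and ρ(B_{ω*}) = 1.968764 − 1 = 0.968764.

ω* = 1.968764, ρ_SOR = 0.968764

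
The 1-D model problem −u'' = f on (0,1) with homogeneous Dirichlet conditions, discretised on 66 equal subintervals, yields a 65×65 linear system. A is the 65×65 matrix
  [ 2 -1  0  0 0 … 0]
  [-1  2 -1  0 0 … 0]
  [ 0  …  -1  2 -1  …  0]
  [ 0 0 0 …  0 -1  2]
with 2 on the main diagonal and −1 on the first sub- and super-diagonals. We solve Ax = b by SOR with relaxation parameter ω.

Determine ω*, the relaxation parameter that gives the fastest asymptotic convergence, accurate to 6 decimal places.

ω* = 1.909159

½·tridiag(1,0,1) at n=65: λ_k = cos(kπ/66); max |λ| at k=1 ⇒ ρ_J = cos(π/66) ≈ 0.998867.
1 − cos²(π/66) = sin²(π/66) ⇒ √(1−ρ_J²) = sin(π/66) = 0.0475819.
[ω*] 2 ÷ (1 + 0.0475819) = 2 ÷ 1.0475819 = 1.909159.
At ω = 1.909159 every |λ(B_ω)| = ω−1, so ρ_SOR = 0.909159.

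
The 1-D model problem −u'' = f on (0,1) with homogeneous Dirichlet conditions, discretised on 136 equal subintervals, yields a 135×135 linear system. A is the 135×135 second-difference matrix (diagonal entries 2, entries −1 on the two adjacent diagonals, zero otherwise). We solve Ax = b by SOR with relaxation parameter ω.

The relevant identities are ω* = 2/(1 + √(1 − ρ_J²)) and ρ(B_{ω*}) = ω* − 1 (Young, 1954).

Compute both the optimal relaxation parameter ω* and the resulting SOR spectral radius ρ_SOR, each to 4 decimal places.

ω* = 1.9548, ρ_SOR = 0.9548

½·tridiag(1,0,1) at n=135: λ_k = cos(kπ/136); max |λ| at k=1 ⇒ ρ_J = cos(π/136) ≈ 0.9997.
1 − cos²(π/136) = sin²(π/136) ⇒ √(1−ρ_J²) = sin(π/136) = 0.02310.
Young: ω* = 2/(1+√(1−ρ_J²)) = 2/(1+0.02310) = 2/1.02310 = 1.9548.
and ρ(B_{ω*}) = 1.9548 − 1 = 0.9548.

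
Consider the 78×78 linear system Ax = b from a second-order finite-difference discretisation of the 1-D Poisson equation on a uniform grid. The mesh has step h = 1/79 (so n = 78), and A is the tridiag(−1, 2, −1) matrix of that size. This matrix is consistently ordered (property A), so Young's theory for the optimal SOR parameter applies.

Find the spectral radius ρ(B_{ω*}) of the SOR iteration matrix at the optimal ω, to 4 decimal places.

ρ_SOR = 0.9235

spectrum of D⁻¹(L+U) = {cos(kπ/79) : 1≤k≤78}; ρ_J = cos(π/79) = 0.9992.
√(1−ρ_J²) simplifies to sin(π/79) = 0.03976.
So ω* = 2/1.03976 = 1.9235 (Young).
[ρ_SOR] ω* − 1 = 0.9235.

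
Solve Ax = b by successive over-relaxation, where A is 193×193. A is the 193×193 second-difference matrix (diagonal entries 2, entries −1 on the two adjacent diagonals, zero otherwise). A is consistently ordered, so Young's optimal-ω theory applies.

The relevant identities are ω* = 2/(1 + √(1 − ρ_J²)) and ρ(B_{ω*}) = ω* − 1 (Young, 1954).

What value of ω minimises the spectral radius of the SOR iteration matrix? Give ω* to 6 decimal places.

With n=193, ρ(Jacobi) = cos(π/194) = 0.999869.
1 − cos²(π/194) = sin²(π/194) ⇒ √(1−ρ_J²) = sin(π/194) = 0.0161931.
ω* = 2 / (1 + 0.0161931) = 2 / 1.0161931 ≈ 1.968130.
and ρ(B_{ω*}) = 1.968130 − 1 = 0.968130.

ω* = 1.968130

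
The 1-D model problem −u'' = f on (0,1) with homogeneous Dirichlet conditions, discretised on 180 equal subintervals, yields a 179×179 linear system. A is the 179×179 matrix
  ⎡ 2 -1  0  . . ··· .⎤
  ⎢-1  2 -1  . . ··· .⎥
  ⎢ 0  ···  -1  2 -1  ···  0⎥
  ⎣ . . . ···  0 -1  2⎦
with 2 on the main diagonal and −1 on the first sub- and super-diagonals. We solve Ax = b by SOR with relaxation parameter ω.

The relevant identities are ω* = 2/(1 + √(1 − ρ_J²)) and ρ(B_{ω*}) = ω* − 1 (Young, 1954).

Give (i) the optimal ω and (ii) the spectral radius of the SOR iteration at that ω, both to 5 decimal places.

B_J for the 179×179 system has eigenvalues cos(kπ/180); ρ_J = cos(π/180) = 0.99985.
√(1−ρ_J²) = |sin(π/180)| = 0.017452
So ω* = 2/1.017452 = 1.96569 (Young).
ρ(B_{ω*}) = ω*−1 = 0.96569

ω* = 1.96569, ρ_SOR = 0.96569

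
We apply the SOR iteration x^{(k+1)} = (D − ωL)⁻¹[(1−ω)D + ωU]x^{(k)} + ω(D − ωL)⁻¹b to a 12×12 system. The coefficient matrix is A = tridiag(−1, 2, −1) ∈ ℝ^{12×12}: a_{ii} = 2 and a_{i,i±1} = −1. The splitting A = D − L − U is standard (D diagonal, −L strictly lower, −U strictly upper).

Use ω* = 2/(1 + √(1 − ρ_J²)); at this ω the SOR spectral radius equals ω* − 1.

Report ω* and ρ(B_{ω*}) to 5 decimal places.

½·tridiag(1,0,1) at n=12: λ_k = cos(kπ/13); max |λ| at k=1 ⇒ ρ_J = cos(π/13) ≈ 0.97094.
1 − cos²(π/13) = sin²(π/13) ⇒ √(1−ρ_J²) = sin(π/13) = 0.239316.
ω* = 2/(1+0.239316) = 1.61379
ρ(B_{ω*}) = ω*−1 = 0.61379

ω* = 1.61379, ρ_SOR = 0.61379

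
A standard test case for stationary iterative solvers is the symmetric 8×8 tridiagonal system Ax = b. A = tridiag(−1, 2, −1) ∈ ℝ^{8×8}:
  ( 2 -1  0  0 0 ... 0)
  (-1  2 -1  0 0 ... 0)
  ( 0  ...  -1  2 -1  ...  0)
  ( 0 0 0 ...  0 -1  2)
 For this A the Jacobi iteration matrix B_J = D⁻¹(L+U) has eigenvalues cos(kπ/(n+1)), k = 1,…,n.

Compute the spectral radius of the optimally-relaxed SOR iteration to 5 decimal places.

[ρ_J] n=8: ρ(B_J) = cos(π/(n+1)) = cos(π/9) = 0.93969.
√(1 − cos²(π/9)) = sin(π/9) ≈ 0.342020.
Then 2/(1+√(1−ρ_J²)) = 2/(1+0.342020); ω* = 2/1.342020 = 1.49029.
and ρ(B_{ω*}) = 1.49029 − 1 = 0.49029.

ρ_SOR = 0.49029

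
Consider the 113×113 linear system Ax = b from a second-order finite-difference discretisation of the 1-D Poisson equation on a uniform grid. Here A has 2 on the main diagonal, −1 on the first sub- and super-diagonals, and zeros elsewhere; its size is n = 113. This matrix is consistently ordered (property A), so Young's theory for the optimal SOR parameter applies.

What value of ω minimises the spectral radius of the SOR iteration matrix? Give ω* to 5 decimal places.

ω* = 1.94637

n=113: λ(B_J) = 1 − λ(A)/2 = cos(kπ/114); k=1 gives ρ_J = 0.99962.
√(1−ρ_J²) = |sin(π/114)| = 0.027554
ω* = 2 / (1 + 0.027554) = 2 / 1.027554 ≈ 1.94637.
[ρ_SOR] ω* − 1 = 0.94637.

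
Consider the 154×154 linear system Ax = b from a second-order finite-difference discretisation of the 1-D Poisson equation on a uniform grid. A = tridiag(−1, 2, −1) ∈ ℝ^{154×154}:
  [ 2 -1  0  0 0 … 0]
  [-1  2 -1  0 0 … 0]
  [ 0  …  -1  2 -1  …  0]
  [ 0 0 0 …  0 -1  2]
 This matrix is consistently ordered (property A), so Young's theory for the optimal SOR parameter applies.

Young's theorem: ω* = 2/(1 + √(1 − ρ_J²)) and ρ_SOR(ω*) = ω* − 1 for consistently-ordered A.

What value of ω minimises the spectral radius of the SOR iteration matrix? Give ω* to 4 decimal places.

ω* = 1.9603

With n=154, ρ(Jacobi) = cos(π/155) = 0.9998.
root = sin(π/155) = 0.02027  (since 1−cos² = sin²).
ω* = 2/(1+0.02027) = 1.9603
ρ(B_{ω*}) = ω*−1 = 0.9603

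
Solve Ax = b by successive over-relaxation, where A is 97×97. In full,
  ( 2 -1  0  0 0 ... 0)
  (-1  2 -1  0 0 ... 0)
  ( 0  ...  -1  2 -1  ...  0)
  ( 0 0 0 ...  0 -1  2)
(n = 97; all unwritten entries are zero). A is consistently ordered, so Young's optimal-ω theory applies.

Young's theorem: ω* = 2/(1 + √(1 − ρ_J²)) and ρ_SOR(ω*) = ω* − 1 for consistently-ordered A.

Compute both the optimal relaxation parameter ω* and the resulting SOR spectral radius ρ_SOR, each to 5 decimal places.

ω* = 1.93789, ρ_SOR = 0.93789

ρ_J = max_k |cos(kπ/98)| = cos(π/98) = 0.99949
root = sin(π/98) = 0.032052  (since 1−cos² = sin²).
[ω*] 2 ÷ (1 + 0.032052) = 2 ÷ 1.032052 = 1.93789.
Hence ρ(B_{ω*}) = 1.93789 − 1 = 0.93789.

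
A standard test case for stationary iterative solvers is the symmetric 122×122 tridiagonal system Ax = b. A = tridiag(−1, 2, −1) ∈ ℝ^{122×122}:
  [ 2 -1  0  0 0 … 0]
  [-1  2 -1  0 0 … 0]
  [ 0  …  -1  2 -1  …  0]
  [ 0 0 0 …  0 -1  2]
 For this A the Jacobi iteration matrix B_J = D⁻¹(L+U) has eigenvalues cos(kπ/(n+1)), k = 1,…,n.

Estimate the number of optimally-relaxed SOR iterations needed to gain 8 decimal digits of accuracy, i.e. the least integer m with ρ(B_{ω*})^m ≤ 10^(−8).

m = 361

B_J for the 122×122 system has eigenvalues cos(kπ/123); ρ_J = cos(π/123) = 0.9996738.
√(1−ρ_J²) = |sin(π/123)| = 0.0255386
Then 2/(1+√(1−ρ_J²)) = 2/(1+0.0255386); ω* = 2/1.0255386 = 1.9501948.
ρ_SOR = ω* − 1 = 1.9501948 − 1 = 0.9501948.
For 8 digits: m = 8·ln10 / (−ln 0.9501948) = 18.4207/0.0510883 = 360.566; round up → m = 361.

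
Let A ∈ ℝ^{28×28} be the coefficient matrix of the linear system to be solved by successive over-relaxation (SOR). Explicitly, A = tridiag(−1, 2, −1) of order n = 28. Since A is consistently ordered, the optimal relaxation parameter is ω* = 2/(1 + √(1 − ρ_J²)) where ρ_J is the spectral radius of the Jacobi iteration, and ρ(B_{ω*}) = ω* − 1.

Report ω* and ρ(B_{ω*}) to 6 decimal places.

ω* = 1.804860, ρ_SOR = 0.804860

[ρ_J] n=28: ρ(B_J) = cos(π/(n+1)) = cos(π/29) = 0.994138.
√(1−ρ_J²) simplifies to sin(π/29) = 0.1081190.
So ω* = 2/1.1081190 = 1.804860 (Young).
ρ(B_{ω*}) = ω*−1 = 0.804860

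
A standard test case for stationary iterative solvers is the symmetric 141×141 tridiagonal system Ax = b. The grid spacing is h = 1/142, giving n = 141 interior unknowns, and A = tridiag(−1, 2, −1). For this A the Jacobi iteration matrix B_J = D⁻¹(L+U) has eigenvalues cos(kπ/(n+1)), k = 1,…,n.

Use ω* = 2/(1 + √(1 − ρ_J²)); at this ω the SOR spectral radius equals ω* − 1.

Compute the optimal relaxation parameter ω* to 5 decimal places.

B_J for the 141×141 system has eigenvalues cos(kπ/142); ρ_J = cos(π/142) = 0.99976.
√(1 − cos²(π/142)) = sin(π/142) ≈ 0.022122.
ω* = 2 / (1 + 0.022122) = 2 / 1.022122 ≈ 1.95671.
ρ_SOR = ω* − 1 ≈ 0.95671.

ω* = 1.95671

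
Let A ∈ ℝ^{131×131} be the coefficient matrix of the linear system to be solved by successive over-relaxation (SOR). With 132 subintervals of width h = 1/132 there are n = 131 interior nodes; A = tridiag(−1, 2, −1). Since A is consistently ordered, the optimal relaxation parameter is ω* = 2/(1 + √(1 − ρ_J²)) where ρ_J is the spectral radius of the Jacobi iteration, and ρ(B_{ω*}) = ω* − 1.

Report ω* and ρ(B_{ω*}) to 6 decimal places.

ρ_J = max_k |cos(kπ/132)| = cos(π/132) = 0.999717
1 − cos²(π/132) = sin²(π/132) ⇒ √(1−ρ_J²) = sin(π/132) = 0.0237977.
ω* = 2/(1+0.0237977) = 1.953511
Hence ρ(B_{ω*}) = 1.953511 − 1 = 0.953511.

ω* = 1.953511, ρ_SOR = 0.953511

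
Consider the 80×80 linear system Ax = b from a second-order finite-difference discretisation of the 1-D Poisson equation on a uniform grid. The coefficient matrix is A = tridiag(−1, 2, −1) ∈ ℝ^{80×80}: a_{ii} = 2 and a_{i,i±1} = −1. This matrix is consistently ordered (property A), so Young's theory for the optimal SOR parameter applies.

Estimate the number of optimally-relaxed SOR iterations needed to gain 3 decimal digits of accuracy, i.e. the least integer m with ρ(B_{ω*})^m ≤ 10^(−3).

m = 90

n=80: λ(B_J) = 1 − λ(A)/2 = cos(kπ/81); k=1 gives ρ_J = 0.9992480.
√(1 − cos²(π/81)) = sin(π/81) ≈ 0.0387754.
[ω*] 2 ÷ (1 + 0.0387754) = 2 ÷ 1.0387754 = 1.9253440.
ρ_SOR = ω* − 1 ≈ 0.9253440.
(0.9253440)^m ≤ 10^{−3}  ⇒  m·ln(0.9253440) ≤ −3·ln10  ⇒  m ≥ 89.029  ⇒  m = 90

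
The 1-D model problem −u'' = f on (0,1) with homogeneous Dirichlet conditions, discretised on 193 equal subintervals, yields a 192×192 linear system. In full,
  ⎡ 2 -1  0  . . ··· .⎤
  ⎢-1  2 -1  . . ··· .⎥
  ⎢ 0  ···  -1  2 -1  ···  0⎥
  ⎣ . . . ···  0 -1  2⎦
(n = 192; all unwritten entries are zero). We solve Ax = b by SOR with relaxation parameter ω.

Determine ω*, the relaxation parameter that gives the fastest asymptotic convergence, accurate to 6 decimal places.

ω* = 1.967967

spectrum of D⁻¹(L+U) = {cos(kπ/193) : 1≤k≤192}; ρ_J = cos(π/193) = 0.999868.
√(1−ρ_J²) = |sin(π/193)| = 0.0162770
Young: ω* = 2/(1+√(1−ρ_J²)) = 2/(1+0.0162770) = 2/1.0162770 = 1.967967.
ρ_SOR = ω* − 1 ≈ 0.967967.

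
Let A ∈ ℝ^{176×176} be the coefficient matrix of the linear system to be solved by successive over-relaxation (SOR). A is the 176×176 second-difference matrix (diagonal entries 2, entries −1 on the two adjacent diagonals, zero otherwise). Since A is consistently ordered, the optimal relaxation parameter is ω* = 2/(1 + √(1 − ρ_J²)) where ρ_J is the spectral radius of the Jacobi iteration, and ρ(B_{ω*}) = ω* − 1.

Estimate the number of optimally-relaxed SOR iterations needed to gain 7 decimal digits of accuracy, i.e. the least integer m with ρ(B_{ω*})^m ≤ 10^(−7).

[ρ_J] n=176: ρ(B_J) = cos(π/(n+1)) = cos(π/177) = 0.9998425.
√(1−ρ_J²) simplifies to sin(π/177) = 0.0177482.
[ω*] 2 ÷ (1 + 0.0177482) = 2 ÷ 1.0177482 = 1.9651226.
At ω = 1.9651226 every |λ(B_ω)| = ω−1, so ρ_SOR = 0.9651226.
ρ_SOR^m ≤ 10^(−7) ⇔ m ≥ 7·ln10/(−ln 0.9651226) = 16.1181/0.0355001 = 454.030; m = ⌈454.030⌉ = 455.

m = 455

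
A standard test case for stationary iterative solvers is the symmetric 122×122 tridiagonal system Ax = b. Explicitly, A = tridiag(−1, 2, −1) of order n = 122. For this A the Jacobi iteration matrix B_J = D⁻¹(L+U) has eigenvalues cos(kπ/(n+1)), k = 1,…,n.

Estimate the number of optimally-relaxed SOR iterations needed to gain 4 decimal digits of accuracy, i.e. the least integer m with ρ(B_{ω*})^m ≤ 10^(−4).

n=122: λ(B_J) = 1 − λ(A)/2 = cos(kπ/123); k=1 gives ρ_J = 0.9996738.
√(1−ρ_J²) simplifies to sin(π/123) = 0.0255386.
So ω* = 2/1.0255386 = 1.9501948 (Young).
ρ_SOR = ω* − 1 ≈ 0.9501948.
ρ_SOR^m ≤ 10^(−4) ⇔ m ≥ 4·ln10/(−ln 0.9501948) = 9.21034/0.0510883 = 180.283; m = ⌈180.283⌉ = 181.

m = 181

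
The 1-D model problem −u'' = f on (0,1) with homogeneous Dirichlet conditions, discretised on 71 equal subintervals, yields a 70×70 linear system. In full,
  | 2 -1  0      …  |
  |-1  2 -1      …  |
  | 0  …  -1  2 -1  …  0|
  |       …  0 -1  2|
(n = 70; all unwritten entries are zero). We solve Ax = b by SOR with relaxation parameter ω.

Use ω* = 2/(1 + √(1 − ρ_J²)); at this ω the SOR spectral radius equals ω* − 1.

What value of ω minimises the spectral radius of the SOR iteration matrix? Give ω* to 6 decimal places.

ω* = 1.915281

With n=70, ρ(Jacobi) = cos(π/71) = 0.999021.
√(1−ρ_J²) simplifies to sin(π/71) = 0.0442333.
Then 2/(1+√(1−ρ_J²)) = 2/(1+0.0442333); ω* = 2/1.0442333 = 1.915281.
Hence ρ(B_{ω*}) = 1.915281 − 1 = 0.915281.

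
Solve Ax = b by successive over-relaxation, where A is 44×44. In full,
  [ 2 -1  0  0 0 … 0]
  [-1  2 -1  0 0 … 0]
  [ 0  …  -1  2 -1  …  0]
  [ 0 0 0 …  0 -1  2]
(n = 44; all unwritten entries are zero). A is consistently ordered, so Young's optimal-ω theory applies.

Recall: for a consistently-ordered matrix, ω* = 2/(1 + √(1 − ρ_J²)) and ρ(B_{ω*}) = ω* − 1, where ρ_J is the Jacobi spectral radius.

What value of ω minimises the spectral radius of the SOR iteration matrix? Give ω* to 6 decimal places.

ω* = 1.869584

With n=44, ρ(Jacobi) = cos(π/45) = 0.997564.
√(1 − cos²(π/45)) = sin(π/45) ≈ 0.0697565.
ω* = 2/(1 + 0.0697565) = 2/1.0697565 = 1.869584.
ρ_SOR = ω* − 1 = 1.869584 − 1 = 0.869584.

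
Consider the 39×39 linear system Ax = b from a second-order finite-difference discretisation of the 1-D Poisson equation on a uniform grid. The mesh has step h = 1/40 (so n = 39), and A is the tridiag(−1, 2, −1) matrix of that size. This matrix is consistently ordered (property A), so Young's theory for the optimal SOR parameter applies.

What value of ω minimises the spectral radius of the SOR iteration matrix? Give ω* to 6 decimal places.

B_J for the 39×39 system has eigenvalues cos(kπ/40); ρ_J = cos(π/40) = 0.996917.
1 − cos²(π/40) = sin²(π/40) ⇒ √(1−ρ_J²) = sin(π/40) = 0.0784591.
ω* = 2/(1+0.0784591) = 1.854498
[ρ_SOR] ω* − 1 = 0.854498.

ω* = 1.854498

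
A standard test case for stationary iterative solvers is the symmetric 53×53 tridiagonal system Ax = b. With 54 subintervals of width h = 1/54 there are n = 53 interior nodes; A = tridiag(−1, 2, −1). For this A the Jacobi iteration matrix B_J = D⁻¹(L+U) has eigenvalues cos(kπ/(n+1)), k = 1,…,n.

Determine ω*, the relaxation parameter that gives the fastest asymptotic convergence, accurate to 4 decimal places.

With n=53, ρ(Jacobi) = cos(π/54) = 0.9983.
1 − cos²(π/54) = sin²(π/54) ⇒ √(1−ρ_J²) = sin(π/54) = 0.05814.
Young: ω* = 2/(1+√(1−ρ_J²)) = 2/(1+0.05814) = 2/1.05814 = 1.8901.
ρ_SOR = ω* − 1 = 1.8901 − 1 = 0.8901.

ω* = 1.8901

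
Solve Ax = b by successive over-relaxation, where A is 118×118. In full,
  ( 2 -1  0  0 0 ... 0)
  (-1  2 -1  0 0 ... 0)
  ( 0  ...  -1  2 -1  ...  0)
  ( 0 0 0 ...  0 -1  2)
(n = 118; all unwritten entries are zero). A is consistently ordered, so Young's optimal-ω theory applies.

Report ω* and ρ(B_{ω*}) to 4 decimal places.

ω* = 1.9486, ρ_SOR = 0.9486

½·tridiag(1,0,1) at n=118: λ_k = cos(kπ/119); max |λ| at k=1 ⇒ ρ_J = cos(π/119) ≈ 0.9997.
√(1−ρ_J²) = |sin(π/119)| = 0.02640
Then 2/(1+√(1−ρ_J²)) = 2/(1+0.02640); ω* = 2/1.02640 = 1.9486.
At ω = 1.9486 every |λ(B_ω)| = ω−1, so ρ_SOR = 0.9486.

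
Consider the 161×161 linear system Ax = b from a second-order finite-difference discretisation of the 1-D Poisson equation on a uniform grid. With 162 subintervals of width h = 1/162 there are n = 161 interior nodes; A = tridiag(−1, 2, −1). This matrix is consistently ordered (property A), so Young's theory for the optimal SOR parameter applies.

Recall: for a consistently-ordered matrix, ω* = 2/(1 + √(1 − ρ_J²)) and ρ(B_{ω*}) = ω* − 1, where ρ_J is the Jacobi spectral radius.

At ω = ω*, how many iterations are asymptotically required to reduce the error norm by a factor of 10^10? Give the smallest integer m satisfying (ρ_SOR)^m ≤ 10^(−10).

m = 594

n=161: λ(B_J) = 1 − λ(A)/2 = cos(kπ/162); k=1 gives ρ_J = 0.9998120.
root = sin(π/162) = 0.0193913  (since 1−cos² = sin²).
ω* = 2/(1+0.0193913) = 1.9619551
Hence ρ(B_{ω*}) = 1.9619551 − 1 = 0.9619551.
ρ_SOR^m ≤ 10^(−10) ⇔ m ≥ 10·ln10/(−ln 0.9619551) = 23.0259/0.0387875 = 593.642; m = ⌈593.642⌉ = 594.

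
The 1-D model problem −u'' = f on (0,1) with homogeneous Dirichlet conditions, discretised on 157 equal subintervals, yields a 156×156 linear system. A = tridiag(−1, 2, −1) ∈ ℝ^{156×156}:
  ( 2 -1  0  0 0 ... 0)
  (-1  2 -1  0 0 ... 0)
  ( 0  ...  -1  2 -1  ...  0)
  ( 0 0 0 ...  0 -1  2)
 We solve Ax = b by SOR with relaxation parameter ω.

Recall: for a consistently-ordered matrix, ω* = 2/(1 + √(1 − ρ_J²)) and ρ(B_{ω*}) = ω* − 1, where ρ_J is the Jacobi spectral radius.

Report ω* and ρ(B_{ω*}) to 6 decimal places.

[ρ_J] n=156: ρ(B_J) = cos(π/(n+1)) = cos(π/157) = 0.999800.
√(1 − cos²(π/157)) = sin(π/157) ≈ 0.0200088.
Then 2/(1+√(1−ρ_J²)) = 2/(1+0.0200088); ω* = 2/1.0200088 = 1.960767.
ρ_SOR = ω* − 1 = 1.960767 − 1 = 0.960767.

ω* = 1.960767, ρ_SOR = 0.960767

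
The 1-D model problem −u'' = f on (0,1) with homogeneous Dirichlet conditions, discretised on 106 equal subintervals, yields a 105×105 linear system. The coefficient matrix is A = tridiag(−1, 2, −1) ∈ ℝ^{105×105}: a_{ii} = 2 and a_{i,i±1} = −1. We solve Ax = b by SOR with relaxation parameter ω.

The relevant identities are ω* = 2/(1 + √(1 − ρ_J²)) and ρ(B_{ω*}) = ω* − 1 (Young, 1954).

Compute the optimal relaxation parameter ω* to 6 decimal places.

[ρ_J] n=105: ρ(B_J) = cos(π/(n+1)) = cos(π/106) = 0.999561.
1 − cos²(π/106) = sin²(π/106) ⇒ √(1−ρ_J²) = sin(π/106) = 0.0296333.
ω* = 2/(1+0.0296333) = 1.942439
ρ(B_{ω*}) = ω*−1 = 0.942439

ω* = 1.942439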